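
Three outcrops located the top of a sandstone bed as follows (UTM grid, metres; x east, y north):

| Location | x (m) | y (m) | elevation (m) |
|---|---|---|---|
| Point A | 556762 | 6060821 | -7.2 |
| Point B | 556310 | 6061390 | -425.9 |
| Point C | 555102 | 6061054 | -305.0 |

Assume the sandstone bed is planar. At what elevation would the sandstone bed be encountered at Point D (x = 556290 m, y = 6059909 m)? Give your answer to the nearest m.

561 m

Two edge vectors: Point A→Point B = (-452, 569, -418.7), Point A→Point C = (-1660, 233, -297.8).
Normal n = (Point A→Point B) × (Point A→Point C) = (-71891.1, 560436.4, 839224).
So ∂z/∂x = −n_x/n_z = 0.08566378 and ∂z/∂y = −n_y/n_z = −0.66780311.
Intercept c from Point A: -7.2 − 47694.34 + 4047435.13 = 3999733.60.
At (556290, 6059909): z = 47653.9 − 4046826.1 + 3999733.60 = 561.4 m.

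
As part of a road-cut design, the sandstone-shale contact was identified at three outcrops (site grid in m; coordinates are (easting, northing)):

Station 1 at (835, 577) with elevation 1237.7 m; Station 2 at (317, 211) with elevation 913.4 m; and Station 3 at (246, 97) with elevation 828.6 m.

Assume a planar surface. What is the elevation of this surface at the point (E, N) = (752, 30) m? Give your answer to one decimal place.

877.0 m

Let the plane be z = a·E + b·N + c.
Station 2−Station 1: −518a − 366b = −324.3;  Station 3−Station 1: −589a − 480b = −409.1.
Solving gives a = 0.17944, b = 0.63210.
Then c = 1237.7 − a·835 − b·577 = 723.14.
At (752, 30): z = 134.9 + 19.0 + 723.14 = 877.0 m.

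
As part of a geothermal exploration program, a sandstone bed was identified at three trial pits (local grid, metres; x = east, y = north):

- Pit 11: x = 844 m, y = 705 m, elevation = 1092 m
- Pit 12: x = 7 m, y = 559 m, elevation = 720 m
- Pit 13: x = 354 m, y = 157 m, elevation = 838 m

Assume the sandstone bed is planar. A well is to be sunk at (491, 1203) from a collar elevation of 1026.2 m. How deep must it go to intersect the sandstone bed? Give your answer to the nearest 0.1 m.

47.3 m

Let the plane be z = a·x + b·y + c.
Pit 12−Pit 11: −837a − 146b = −372;  Pit 13−Pit 11: −490a − 548b = −254.
Solving gives a = 0.430784, b = 0.078314.
Then c = 1092 − a·844 − b·705 = 673.21.
At (491, 1203): z_contact = 211.51 + 94.21 + 673.21 = 978.93 m.
Depth below ground = 1026.2 − 978.93 = 47.3 m.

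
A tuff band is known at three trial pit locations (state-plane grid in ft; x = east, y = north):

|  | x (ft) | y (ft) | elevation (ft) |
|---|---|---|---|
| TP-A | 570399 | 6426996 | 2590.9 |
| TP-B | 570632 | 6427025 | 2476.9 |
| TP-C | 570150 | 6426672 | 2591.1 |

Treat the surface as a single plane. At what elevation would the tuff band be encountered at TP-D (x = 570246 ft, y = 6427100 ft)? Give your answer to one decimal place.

2716.8 ft

Let the plane be z = a·x + b·y + c.
TP-B−TP-A: 233a + 29b = −114;  TP-C−TP-A: −249a − 324b = 0.2.
Solving gives a = −0.540935390, b = 0.415101580.
Then c = 2590.9 − a·570399 − b·6426996 = −2356716.29.
At (570246, 6427100): z = −308466.2 + 2667899.4 − 2356716.29 = 2716.8 ft.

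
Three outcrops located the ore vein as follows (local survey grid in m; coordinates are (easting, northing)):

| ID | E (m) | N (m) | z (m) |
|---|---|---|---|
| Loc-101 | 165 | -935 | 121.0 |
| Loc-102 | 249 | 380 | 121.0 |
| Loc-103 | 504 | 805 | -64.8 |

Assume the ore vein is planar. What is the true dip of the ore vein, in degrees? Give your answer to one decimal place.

39.3°

Two edge vectors: Loc-101→Loc-102 = (84, 1315, 0), Loc-101→Loc-103 = (339, 1740, -185.8).
Normal n = (Loc-101→Loc-102) × (Loc-101→Loc-103) = (-244327, 15607.2, -299625).
So ∂z/∂E = −n_x/n_z = −0.81544 and ∂z/∂N = −n_y/n_z = 0.05209.
Gradient magnitude |∇z| = √(a² + b²) = √(0.66495 + 0.00271) = 0.81710.
True dip = arctan(0.81710) = 39.3°, dipping toward E (azimuth ≈ 094°).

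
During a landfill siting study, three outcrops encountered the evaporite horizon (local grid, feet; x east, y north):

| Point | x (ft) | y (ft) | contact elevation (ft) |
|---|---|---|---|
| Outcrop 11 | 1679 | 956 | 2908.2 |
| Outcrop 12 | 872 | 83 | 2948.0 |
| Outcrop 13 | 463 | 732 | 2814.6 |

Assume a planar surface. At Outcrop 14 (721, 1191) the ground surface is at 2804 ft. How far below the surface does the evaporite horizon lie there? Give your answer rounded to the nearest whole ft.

27 ft

Let the plane be z = a·x + b·y + c.
Outcrop 12−Outcrop 11: −807a − 873b = 39.8;  Outcrop 13−Outcrop 11: −1216a − 224b = −93.6.
Solving gives a = 0.10289, b = −0.14070.
Then c = 2908.2 − a·1679 − b·956 = 2869.96.
At (721, 1191): z_contact = 74.2 − 167.6 + 2869.96 = 2776.6 ft.
Depth below ground = 2804 − 2776.6 = 27 ft.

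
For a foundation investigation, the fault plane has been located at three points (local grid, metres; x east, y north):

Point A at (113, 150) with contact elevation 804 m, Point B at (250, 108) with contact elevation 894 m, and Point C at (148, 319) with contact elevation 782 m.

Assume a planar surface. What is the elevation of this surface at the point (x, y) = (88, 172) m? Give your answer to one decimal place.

Two edge vectors: Point A→Point B = (137, -42, 90), Point A→Point C = (35, 169, -22).
Normal n = (Point A→Point B) × (Point A→Point C) = (-14286, 6164, 24623).
So ∂z/∂x = −n_x/n_z = 0.58019 and ∂z/∂y = −n_y/n_z = −0.25034.
Intercept c from Point A: 804 − 65.56 + 37.55 = 775.99.
At (88, 172): z = 51.1 − 43.1 + 775.99 = 784.0 m.

784.0 m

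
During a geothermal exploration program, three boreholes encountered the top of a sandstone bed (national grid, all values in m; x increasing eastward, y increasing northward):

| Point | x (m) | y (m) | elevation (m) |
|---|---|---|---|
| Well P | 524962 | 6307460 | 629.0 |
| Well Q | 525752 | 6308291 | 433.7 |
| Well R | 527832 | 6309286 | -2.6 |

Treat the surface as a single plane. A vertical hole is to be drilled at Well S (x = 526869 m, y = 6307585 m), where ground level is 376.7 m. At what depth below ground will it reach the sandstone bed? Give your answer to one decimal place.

96.3 m

Two edge vectors: Well P→Well Q = (790, 831, -195.3), Well P→Well R = (2870, 1826, -631.6).
Normal n = (Well P→Well Q) × (Well P→Well R) = (-168241.8, -61547, -942430).
So ∂z/∂x = −n_x/n_z = −0.178519147 and ∂z/∂y = −n_y/n_z = −0.065306707.
Intercept c from Well P: 629 + 93715.77 + 411919.44 = 506264.21.
At (526869, 6307585): z_contact = −94056.20 − 411927.61 + 506264.21 = 280.40 m.
Depth below ground = 376.7 − 280.40 = 96.3 m.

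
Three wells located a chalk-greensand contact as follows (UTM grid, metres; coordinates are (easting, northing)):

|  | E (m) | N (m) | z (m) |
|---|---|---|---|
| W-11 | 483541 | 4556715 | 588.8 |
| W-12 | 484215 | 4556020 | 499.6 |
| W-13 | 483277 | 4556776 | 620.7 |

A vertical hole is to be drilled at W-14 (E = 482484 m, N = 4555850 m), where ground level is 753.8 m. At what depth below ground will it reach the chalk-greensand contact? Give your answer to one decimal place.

Let the plane be z = a·E + b·N + c.
W-12−W-11: 674a − 695b = −89.2;  W-13−W-11: −264a + 61b = 31.9.
Solving gives a = −0.117509096, b = 0.014386862.
Then c = 588.8 − a·483541 − b·4556715 = −8147.56.
At (482484, 4555850): z_contact = −56696.26 + 65544.39 − 8147.56 = 700.56 m.
Depth below ground = 753.8 − 700.56 = 53.2 m.

53.2 m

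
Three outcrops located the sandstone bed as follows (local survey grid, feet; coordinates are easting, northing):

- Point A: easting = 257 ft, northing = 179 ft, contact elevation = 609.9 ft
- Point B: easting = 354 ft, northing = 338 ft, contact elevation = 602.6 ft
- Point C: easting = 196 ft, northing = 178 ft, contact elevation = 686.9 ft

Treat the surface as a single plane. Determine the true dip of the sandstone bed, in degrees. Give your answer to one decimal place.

55.8°

Let the plane be z = a·easting + b·northing + c.
Point B−Point A: 97a + 159b = −7.3;  Point C−Point A: −61a − 1b = 77.
Solving gives a = −1.27429, b = 0.73148.
Gradient magnitude |∇z| = √(a² + b²) = √(1.62381 + 0.53507) = 1.46931.
True dip = arctan(1.46931) = 55.8°, dipping toward ESE (azimuth ≈ 120°).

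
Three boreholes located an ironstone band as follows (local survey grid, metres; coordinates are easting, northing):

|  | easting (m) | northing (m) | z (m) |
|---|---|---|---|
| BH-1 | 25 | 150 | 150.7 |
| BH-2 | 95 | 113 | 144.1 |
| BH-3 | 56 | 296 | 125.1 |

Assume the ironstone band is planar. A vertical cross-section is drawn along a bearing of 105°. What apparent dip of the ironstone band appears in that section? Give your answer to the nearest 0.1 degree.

Two edge vectors: BH-1→BH-2 = (70, -37, -6.6), BH-1→BH-3 = (31, 146, -25.6).
Normal n = (BH-1→BH-2) × (BH-1→BH-3) = (1910.8, 1587.4, 11367).
So ∂z/∂easting = −n_x/n_z = −0.16810 and ∂z/∂northing = −n_y/n_z = −0.13965.
Unit vector along 105° is (sin 105°, cos 105°) = (0.9659, -0.2588).
Slope in that direction = a·(0.9659) + b·(-0.2588) = −0.12623.
Apparent dip = arctan|0.12623| = 7.2° (true dip is 12.3°, so apparent ≤ true as expected).

7.2°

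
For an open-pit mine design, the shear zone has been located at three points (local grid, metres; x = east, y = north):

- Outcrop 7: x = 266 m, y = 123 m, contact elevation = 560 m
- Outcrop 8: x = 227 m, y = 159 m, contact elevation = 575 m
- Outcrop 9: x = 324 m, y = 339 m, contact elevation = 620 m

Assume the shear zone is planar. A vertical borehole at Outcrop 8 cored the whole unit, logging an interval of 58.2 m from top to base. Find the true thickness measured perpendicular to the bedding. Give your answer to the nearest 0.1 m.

Two edge vectors: Outcrop 7→Outcrop 8 = (-39, 36, 15), Outcrop 7→Outcrop 9 = (58, 216, 60).
Normal n = (Outcrop 7→Outcrop 8) × (Outcrop 7→Outcrop 9) = (-1080, 3210, -10512).
So ∂z/∂x = −n_x/n_z = −0.10274 and ∂z/∂y = −n_y/n_z = 0.30537.
|∇z| = √(a²+b²) = 0.32219, so dip δ = arctan(0.32219) = 17.86°.
True thickness = vertical thickness × cos δ = 58.2 × cos 17.86° = 55.4 m.

55.4 m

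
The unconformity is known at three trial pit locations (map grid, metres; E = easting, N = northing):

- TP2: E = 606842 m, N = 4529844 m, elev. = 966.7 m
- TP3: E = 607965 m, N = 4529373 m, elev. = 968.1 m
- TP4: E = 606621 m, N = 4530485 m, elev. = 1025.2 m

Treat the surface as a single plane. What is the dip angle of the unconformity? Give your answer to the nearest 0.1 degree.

Let the plane be z = a·E + b·N + c.
TP3−TP2: 1123a − 471b = 1.4;  TP4−TP2: −221a + 641b = 58.5.
Solving gives a = 0.04621, b = 0.10719.
Gradient magnitude |∇z| = √(a² + b²) = √(0.00213 + 0.01149) = 0.11673.
True dip = arctan(0.11673) = 6.7°, dipping toward SSW (azimuth ≈ 203°).

6.7°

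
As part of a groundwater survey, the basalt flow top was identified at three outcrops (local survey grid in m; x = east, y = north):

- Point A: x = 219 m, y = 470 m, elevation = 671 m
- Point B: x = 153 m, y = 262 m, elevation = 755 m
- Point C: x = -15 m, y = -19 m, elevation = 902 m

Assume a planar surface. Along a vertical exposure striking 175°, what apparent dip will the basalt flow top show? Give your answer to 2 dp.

Two edge vectors: Point A→Point B = (-66, -208, 84), Point A→Point C = (-234, -489, 231).
Normal n = (Point A→Point B) × (Point A→Point C) = (-6972, -4410, -16398).
So ∂z/∂x = −n_x/n_z = −0.42517 and ∂z/∂y = −n_y/n_z = −0.26894.
Unit vector along 175° is (sin 175°, cos 175°) = (0.0872, -0.9962).
Slope in that direction = a·(0.0872) + b·(-0.9962) = 0.23086.
Apparent dip = arctan|0.23086| = 13.00° (true dip is 26.7°, so apparent ≤ true as expected).

13.00°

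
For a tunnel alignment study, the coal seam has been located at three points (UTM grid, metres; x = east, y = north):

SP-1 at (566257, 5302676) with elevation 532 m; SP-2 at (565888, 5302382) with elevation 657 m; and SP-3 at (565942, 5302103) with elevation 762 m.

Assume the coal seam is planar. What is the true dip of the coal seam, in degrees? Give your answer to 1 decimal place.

Two edge vectors: SP-1→SP-2 = (-369, -294, 125), SP-1→SP-3 = (-315, -573, 230).
Normal n = (SP-1→SP-2) × (SP-1→SP-3) = (4005, 45495, 118827).
So ∂z/∂x = −n_x/n_z = −0.03370 and ∂z/∂y = −n_y/n_z = −0.38287.
Gradient magnitude |∇z| = √(a² + b²) = √(0.00114 + 0.14659) = 0.38435.
True dip = arctan(0.38435) = 21.0°, dipping toward N (azimuth ≈ 005°).

21.0°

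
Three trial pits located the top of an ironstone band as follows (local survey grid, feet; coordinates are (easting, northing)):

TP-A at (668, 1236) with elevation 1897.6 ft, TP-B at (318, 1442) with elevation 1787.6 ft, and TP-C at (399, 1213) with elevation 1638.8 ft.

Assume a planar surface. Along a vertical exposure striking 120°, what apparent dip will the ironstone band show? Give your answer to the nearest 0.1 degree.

Two edge vectors: TP-A→TP-B = (-350, 206, -110), TP-A→TP-C = (-269, -23, -258.8).
Normal n = (TP-A→TP-B) × (TP-A→TP-C) = (-55842.8, -60990, 63464).
So ∂z/∂E = −n_x/n_z = 0.87991 and ∂z/∂N = −n_y/n_z = 0.96102.
Unit vector along 120° is (sin 120°, cos 120°) = (0.8660, -0.5000).
Slope in that direction = a·(0.8660) + b·(-0.5000) = 0.28152.
Apparent dip = arctan|0.28152| = 15.7° (true dip is 52.5°, so apparent ≤ true as expected).

15.7°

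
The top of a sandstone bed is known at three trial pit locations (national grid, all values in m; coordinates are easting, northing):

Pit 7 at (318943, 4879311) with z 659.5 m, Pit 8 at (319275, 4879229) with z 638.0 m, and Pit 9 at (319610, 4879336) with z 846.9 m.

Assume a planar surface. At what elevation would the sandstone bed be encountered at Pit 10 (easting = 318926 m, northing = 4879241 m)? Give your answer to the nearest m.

Let the plane be z = a·easting + b·northing + c.
Pit 8−Pit 7: 332a − 82b = −21.5;  Pit 9−Pit 7: 667a + 25b = 187.4.
Solving gives a = 0.23540813, b = 1.21531098.
Then c = 659.5 − a·318943 − b·4879311 = −6004302.52.
At (318926, 4879241): z = 75077.8 + 5929795.2 − 6004302.52 = 570.4 m.

570 m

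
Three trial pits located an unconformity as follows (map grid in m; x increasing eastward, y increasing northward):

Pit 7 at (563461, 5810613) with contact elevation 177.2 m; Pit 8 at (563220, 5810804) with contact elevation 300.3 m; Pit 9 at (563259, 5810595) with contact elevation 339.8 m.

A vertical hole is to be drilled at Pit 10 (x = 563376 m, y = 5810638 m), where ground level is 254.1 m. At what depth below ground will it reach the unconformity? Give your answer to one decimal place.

Let the plane be z = a·x + b·y + c.
Pit 8−Pit 7: −241a + 191b = 123.1;  Pit 9−Pit 7: −202a − 18b = 162.6.
Solving gives a = −0.775219012, b = −0.333653308.
Then c = 177.2 − a·563461 − b·5810613 = 2375713.13.
At (563376, 5810638): z_contact = −436739.79 − 1938738.59 + 2375713.13 = 234.75 m.
Depth below ground = 254.1 − 234.75 = 19.3 m.

19.3 m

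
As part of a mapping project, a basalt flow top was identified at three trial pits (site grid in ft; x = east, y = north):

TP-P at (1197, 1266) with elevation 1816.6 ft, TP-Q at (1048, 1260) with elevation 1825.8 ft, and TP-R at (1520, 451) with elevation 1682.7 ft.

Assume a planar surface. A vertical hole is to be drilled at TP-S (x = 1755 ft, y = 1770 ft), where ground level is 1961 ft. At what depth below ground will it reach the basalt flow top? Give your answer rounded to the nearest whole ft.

Let the plane be z = a·x + b·y + c.
TP-Q−TP-P: −149a − 6b = 9.2;  TP-R−TP-P: 323a − 815b = −133.9.
Solving gives a = −0.06729, b = 0.13763.
Then c = 1816.6 − a·1197 − b·1266 = 1722.91.
At (1755, 1770): z_contact = −118.1 + 243.6 + 1722.91 = 1848.4 ft.
Depth below ground = 1961 − 1848.4 = 113 ft.

113 ft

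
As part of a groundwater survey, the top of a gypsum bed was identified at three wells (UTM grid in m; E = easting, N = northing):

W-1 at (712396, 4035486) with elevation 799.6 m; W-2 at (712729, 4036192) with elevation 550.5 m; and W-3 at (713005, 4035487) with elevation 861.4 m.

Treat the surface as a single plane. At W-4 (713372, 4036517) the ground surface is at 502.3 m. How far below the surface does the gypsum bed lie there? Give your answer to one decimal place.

16.5 m

Let the plane be z = a·E + b·N + c.
W-2−W-1: 333a + 706b = −249.1;  W-3−W-1: 609a + 1b = 61.8.
Solving gives a = 0.102136302, b = −0.401007632.
Then c = 799.6 − a·712396 − b·4035486 = 1546298.79.
At (713372, 4036517): z_contact = 72861.18 − 1618674.12 + 1546298.79 = 485.85 m.
Depth below ground = 502.3 − 485.85 = 16.5 m.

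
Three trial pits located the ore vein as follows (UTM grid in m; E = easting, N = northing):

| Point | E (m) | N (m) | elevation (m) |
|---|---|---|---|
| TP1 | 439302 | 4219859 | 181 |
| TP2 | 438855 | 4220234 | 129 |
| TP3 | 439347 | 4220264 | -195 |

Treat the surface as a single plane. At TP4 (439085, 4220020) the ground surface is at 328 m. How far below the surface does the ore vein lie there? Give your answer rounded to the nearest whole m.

154 m

Two edge vectors: TP1→TP2 = (-447, 375, -52), TP1→TP3 = (45, 405, -376).
Normal n = (TP1→TP2) × (TP1→TP3) = (-119940, -170412, -197910).
So ∂z/∂E = −n_x/n_z = −0.60603305 and ∂z/∂N = −n_y/n_z = −0.86105806.
Intercept c from TP1: 181 + 266231.53 + 3633543.59 = 3899956.12.
At (439085, 4220020): z_contact = −266100.0 − 3633682.2 + 3899956.12 = 173.9 m.
Depth below ground = 328 − 173.9 = 154 m.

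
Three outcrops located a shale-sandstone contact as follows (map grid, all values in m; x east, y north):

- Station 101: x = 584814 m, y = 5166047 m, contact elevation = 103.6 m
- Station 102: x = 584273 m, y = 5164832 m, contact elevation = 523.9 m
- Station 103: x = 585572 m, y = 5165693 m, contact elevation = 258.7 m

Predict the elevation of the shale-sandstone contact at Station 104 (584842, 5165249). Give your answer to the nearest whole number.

Two edge vectors: Station 101→Station 102 = (-541, -1215, 420.3), Station 101→Station 103 = (758, -354, 155.1).
Normal n = (Station 101→Station 102) × (Station 101→Station 103) = (-39660.3, 402496.5, 1112484).
So ∂z/∂x = −n_x/n_z = 0.03565022 and ∂z/∂y = −n_y/n_z = −0.36179981.
Intercept c from Station 101: 103.6 − 20848.75 + 1869074.82 = 1848329.68.
At (584842, 5165249): z = 20849.7 − 1868786.1 + 1848329.68 = 393.3 m.

393 m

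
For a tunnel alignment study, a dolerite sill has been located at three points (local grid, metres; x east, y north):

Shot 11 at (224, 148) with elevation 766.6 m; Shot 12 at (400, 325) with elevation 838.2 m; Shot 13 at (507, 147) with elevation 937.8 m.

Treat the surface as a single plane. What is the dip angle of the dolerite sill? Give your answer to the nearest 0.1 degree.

Two edge vectors: Shot 11→Shot 12 = (176, 177, 71.6), Shot 11→Shot 13 = (283, -1, 171.2).
Normal n = (Shot 11→Shot 12) × (Shot 11→Shot 13) = (30374, -9868.4, -50267).
So ∂z/∂x = −n_x/n_z = 0.60425 and ∂z/∂y = −n_y/n_z = −0.19632.
Gradient magnitude |∇z| = √(a² + b²) = √(0.36512 + 0.03854) = 0.63535.
True dip = arctan(0.63535) = 32.4°, dipping toward WNW (azimuth ≈ 288°).

32.4°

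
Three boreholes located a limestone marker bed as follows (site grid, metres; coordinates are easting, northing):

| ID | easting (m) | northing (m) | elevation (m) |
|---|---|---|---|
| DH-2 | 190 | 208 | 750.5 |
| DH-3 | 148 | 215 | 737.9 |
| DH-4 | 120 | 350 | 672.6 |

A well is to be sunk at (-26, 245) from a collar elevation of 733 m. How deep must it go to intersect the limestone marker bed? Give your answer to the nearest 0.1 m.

Let the plane be z = a·easting + b·northing + c.
DH-3−DH-2: −42a + 7b = −12.6;  DH-4−DH-2: −70a + 142b = −77.9.
Solving gives a = 0.22724, b = −0.43657.
Then c = 750.5 − a·190 − b·208 = 798.13.
At (-26, 245): z_contact = −5.91 − 106.96 + 798.13 = 685.26 m.
Depth below ground = 733 − 685.26 = 47.7 m.

47.7 m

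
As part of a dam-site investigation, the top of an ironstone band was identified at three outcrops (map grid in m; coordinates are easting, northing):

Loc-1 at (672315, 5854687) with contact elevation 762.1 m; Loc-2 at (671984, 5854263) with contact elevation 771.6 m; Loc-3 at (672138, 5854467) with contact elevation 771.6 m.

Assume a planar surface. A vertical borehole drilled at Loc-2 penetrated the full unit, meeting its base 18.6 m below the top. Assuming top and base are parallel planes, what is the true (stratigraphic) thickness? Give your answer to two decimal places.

12.58 m

Let the plane be z = a·easting + b·northing + c.
Loc-2−Loc-1: −331a − 424b = 9.5;  Loc-3−Loc-1: −177a − 220b = 9.5.
Solving gives a = −0.86984, b = 0.65664.
|∇z| = √(a²+b²) = 1.08986, so dip δ = arctan(1.08986) = 47.46°.
True thickness = vertical thickness × cos δ = 18.6 × cos 47.46° = 12.58 m.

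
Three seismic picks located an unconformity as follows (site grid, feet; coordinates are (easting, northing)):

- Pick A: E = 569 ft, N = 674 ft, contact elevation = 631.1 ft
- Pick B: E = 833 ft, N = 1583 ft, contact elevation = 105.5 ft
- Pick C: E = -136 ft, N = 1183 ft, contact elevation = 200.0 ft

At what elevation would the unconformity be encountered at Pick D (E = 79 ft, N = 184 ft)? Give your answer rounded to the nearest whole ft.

Let the plane be z = a·E + b·N + c.
Pick B−Pick A: 264a + 909b = −525.6;  Pick C−Pick A: −705a + 509b = −431.1.
Solving gives a = 0.16039, b = −0.62480.
Then c = 631.1 − a·569 − b·674 = 960.95.
At (79, 184): z = 12.7 − 115.0 + 960.95 = 858.7 ft.

859 ft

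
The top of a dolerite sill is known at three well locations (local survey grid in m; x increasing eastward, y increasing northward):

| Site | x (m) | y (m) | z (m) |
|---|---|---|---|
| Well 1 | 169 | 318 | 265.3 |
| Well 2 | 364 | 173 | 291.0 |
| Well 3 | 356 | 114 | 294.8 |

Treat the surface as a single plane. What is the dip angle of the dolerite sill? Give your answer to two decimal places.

6.09°

Let the plane be z = a·x + b·y + c.
Well 2−Well 1: 195a − 145b = 25.7;  Well 3−Well 1: 187a − 204b = 29.5.
Solving gives a = 0.07622, b = −0.07474.
Gradient magnitude |∇z| = √(a² + b²) = √(0.00581 + 0.00559) = 0.10675.
True dip = arctan(0.10675) = 6.09°, dipping toward NW (azimuth ≈ 314°).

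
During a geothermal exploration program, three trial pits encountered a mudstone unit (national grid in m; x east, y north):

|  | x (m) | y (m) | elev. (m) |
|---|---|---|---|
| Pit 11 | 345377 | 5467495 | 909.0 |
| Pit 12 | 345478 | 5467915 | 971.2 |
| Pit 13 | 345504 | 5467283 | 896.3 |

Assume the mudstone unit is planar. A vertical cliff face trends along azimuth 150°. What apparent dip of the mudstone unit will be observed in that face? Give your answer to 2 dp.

Two edge vectors: Pit 11→Pit 12 = (101, 420, 62.2), Pit 11→Pit 13 = (127, -212, -12.7).
Normal n = (Pit 11→Pit 12) × (Pit 11→Pit 13) = (7852.4, 9182.1, -74752).
So ∂z/∂x = −n_x/n_z = 0.10505 and ∂z/∂y = −n_y/n_z = 0.12283.
Unit vector along 150° is (sin 150°, cos 150°) = (0.5000, -0.8660).
Slope in that direction = a·(0.5000) + b·(-0.8660) = −0.05385.
Apparent dip = arctan|0.05385| = 3.08° (true dip is 9.2°, so apparent ≤ true as expected).

3.08°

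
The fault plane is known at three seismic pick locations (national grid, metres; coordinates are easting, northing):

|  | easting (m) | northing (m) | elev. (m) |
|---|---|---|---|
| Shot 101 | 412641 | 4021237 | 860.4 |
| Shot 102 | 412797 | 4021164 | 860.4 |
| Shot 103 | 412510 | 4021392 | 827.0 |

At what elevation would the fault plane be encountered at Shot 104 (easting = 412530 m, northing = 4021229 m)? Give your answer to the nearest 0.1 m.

Two edge vectors: Shot 101→Shot 102 = (156, -73, 0), Shot 101→Shot 103 = (-131, 155, -33.4).
Normal n = (Shot 101→Shot 102) × (Shot 101→Shot 103) = (2438.2, 5210.4, 14617).
So ∂z/∂easting = −n_x/n_z = −0.166805774 and ∂z/∂northing = −n_y/n_z = −0.356461654.
Intercept c from Shot 101: 860.4 + 68830.90 + 1433416.79 = 1503108.09.
At (412530, 4021229): z = −68812.4 − 1433413.9 + 1503108.09 = 881.8 m.

881.8 m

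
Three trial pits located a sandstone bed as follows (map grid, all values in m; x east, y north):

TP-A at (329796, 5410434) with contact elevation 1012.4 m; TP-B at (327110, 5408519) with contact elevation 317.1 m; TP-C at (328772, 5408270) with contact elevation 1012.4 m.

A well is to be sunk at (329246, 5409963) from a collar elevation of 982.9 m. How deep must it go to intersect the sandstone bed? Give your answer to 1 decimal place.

Two edge vectors: TP-A→TP-B = (-2686, -1915, -695.3), TP-A→TP-C = (-1024, -2164, 0).
Normal n = (TP-A→TP-B) × (TP-A→TP-C) = (-1504629.2, 711987.2, 3851544).
So ∂z/∂x = −n_x/n_z = 0.390656111 and ∂z/∂y = −n_y/n_z = −0.184857605.
Intercept c from TP-A: 1012.4 − 128836.82 + 1000159.87 = 872335.45.
At (329246, 5409963): z_contact = 128621.96 − 1000072.80 + 872335.45 = 884.61 m.
Depth below ground = 982.9 − 884.61 = 98.3 m.

98.3 m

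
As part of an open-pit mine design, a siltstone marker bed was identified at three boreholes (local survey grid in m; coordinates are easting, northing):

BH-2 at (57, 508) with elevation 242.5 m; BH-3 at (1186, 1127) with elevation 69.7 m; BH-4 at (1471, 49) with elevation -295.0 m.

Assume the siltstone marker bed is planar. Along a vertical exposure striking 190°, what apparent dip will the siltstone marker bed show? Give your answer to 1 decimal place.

11.6°

Two edge vectors: BH-2→BH-3 = (1129, 619, -172.8), BH-2→BH-4 = (1414, -459, -537.5).
Normal n = (BH-2→BH-3) × (BH-2→BH-4) = (-412027.7, 362498.3, -1393477).
So ∂z/∂easting = −n_x/n_z = −0.29568 and ∂z/∂northing = −n_y/n_z = 0.26014.
Unit vector along 190° is (sin 190°, cos 190°) = (-0.1736, -0.9848).
Slope in that direction = a·(-0.1736) + b·(-0.9848) = −0.20484.
Apparent dip = arctan|0.20484| = 11.6° (true dip is 21.5°, so apparent ≤ true as expected).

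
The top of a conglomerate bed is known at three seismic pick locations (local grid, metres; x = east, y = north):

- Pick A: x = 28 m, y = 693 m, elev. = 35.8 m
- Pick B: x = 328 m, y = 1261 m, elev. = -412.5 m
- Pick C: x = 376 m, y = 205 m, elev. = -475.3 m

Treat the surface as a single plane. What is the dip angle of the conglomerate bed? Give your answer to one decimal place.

Two edge vectors: Pick A→Pick B = (300, 568, -448.3), Pick A→Pick C = (348, -488, -511.1).
Normal n = (Pick A→Pick B) × (Pick A→Pick C) = (-509075.2, -2678.4, -344064).
So ∂z/∂x = −n_x/n_z = −1.47959 and ∂z/∂y = −n_y/n_z = −0.00778.
Gradient magnitude |∇z| = √(a² + b²) = √(2.18920 + 0.00006) = 1.47961.
True dip = arctan(1.47961) = 55.9°, dipping toward E (azimuth ≈ 090°).

55.9°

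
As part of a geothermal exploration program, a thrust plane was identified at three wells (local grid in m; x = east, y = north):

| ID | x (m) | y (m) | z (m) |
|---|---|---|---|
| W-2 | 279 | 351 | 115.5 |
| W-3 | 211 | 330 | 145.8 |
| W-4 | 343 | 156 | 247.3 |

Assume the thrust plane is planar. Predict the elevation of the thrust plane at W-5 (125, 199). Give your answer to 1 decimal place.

262.1 m

Let the plane be z = a·x + b·y + c.
W-3−W-2: −68a − 21b = 30.3;  W-4−W-2: 64a − 195b = 131.8.
Solving gives a = −0.21506, b = −0.74648.
Then c = 115.5 − a·279 − b·351 = 437.52.
At (125, 199): z = −26.9 − 148.5 + 437.52 = 262.1 m.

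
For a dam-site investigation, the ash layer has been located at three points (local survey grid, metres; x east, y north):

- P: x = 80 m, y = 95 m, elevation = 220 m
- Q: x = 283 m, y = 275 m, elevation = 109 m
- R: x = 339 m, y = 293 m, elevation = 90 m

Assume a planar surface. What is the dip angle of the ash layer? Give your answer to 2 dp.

Let the plane be z = a·x + b·y + c.
Q−P: 203a + 180b = −111;  R−P: 259a + 198b = −130.
Solving gives a = −0.22129, b = −0.36710.
Gradient magnitude |∇z| = √(a² + b²) = √(0.04897 + 0.13476) = 0.42864.
True dip = arctan(0.42864) = 23.20°, dipping toward NNE (azimuth ≈ 031°).

23.20°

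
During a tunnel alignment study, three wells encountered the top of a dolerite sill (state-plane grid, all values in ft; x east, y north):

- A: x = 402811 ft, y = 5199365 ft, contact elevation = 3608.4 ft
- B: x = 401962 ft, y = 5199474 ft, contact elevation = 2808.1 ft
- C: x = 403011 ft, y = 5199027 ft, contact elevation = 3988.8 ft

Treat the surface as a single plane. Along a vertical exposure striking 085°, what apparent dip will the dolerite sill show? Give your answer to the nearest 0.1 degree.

38.9°

Two edge vectors: A→B = (-849, 109, -800.3), A→C = (200, -338, 380.4).
Normal n = (A→B) × (A→C) = (-229037.8, 162899.6, 265162).
So ∂z/∂x = −n_x/n_z = 0.86377 and ∂z/∂y = −n_y/n_z = −0.61434.
Unit vector along 085° is (sin 85°, cos 85°) = (0.9962, 0.0872).
Slope in that direction = a·(0.9962) + b·(0.0872) = 0.80694.
Apparent dip = arctan|0.80694| = 38.9° (true dip is 46.7°, so apparent ≤ true as expected).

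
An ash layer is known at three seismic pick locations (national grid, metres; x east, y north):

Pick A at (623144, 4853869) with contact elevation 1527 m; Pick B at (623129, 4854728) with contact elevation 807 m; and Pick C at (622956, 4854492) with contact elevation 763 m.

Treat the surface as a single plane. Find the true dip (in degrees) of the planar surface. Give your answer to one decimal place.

57.8°

Two edge vectors: Pick A→Pick B = (-15, 859, -720), Pick A→Pick C = (-188, 623, -764).
Normal n = (Pick A→Pick B) × (Pick A→Pick C) = (-207716, 123900, 152147).
So ∂z/∂x = −n_x/n_z = 1.36523 and ∂z/∂y = −n_y/n_z = −0.81434.
Gradient magnitude |∇z| = √(a² + b²) = √(1.86386 + 0.66316) = 1.58966.
True dip = arctan(1.58966) = 57.8°, dipping toward WNW (azimuth ≈ 301°).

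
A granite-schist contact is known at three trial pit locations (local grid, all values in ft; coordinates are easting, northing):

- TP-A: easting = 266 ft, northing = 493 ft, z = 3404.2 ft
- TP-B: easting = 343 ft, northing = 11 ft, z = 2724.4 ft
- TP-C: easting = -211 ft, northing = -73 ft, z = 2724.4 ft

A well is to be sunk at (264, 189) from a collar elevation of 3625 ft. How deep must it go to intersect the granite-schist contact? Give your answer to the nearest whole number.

Two edge vectors: TP-A→TP-B = (77, -482, -679.8), TP-A→TP-C = (-477, -566, -679.8).
Normal n = (TP-A→TP-B) × (TP-A→TP-C) = (-57103.2, 376609.2, -273496).
So ∂z/∂easting = −n_x/n_z = −0.20879 and ∂z/∂northing = −n_y/n_z = 1.37702.
Intercept c from TP-A: 3404.2 + 55.54 − 678.87 = 2780.87.
At (264, 189): z_contact = −55.1 + 260.3 + 2780.87 = 2986.0 ft.
Depth below ground = 3625 − 2986.0 = 639 ft.

639 ft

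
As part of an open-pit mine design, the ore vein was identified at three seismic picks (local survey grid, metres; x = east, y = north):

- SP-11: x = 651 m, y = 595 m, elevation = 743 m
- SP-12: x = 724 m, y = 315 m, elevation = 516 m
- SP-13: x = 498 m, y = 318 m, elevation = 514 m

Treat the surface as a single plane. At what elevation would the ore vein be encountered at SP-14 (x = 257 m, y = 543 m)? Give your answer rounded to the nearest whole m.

693 m

Let the plane be z = a·x + b·y + c.
SP-12−SP-11: 73a − 280b = −227;  SP-13−SP-11: −153a − 277b = −229.
Solving gives a = 0.01968, b = 0.81584.
Then c = 743 − a·651 − b·595 = 244.76.
At (257, 543): z = 5.1 + 443.0 + 244.76 = 692.8 m.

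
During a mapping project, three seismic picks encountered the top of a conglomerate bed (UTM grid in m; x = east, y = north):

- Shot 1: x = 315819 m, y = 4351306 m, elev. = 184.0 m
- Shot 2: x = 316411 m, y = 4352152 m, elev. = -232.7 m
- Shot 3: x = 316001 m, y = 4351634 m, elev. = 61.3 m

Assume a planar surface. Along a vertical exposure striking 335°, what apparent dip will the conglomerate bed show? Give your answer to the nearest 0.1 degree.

Two edge vectors: Shot 1→Shot 2 = (592, 846, -416.7), Shot 1→Shot 3 = (182, 328, -122.7).
Normal n = (Shot 1→Shot 2) × (Shot 1→Shot 3) = (32873.4, -3201, 40204).
So ∂z/∂x = −n_x/n_z = −0.81766 and ∂z/∂y = −n_y/n_z = 0.07962.
Unit vector along 335° is (sin 335°, cos 335°) = (-0.4226, 0.9063).
Slope in that direction = a·(-0.4226) + b·(0.9063) = 0.41772.
Apparent dip = arctan|0.41772| = 22.7° (true dip is 39.4°, so apparent ≤ true as expected).

22.7°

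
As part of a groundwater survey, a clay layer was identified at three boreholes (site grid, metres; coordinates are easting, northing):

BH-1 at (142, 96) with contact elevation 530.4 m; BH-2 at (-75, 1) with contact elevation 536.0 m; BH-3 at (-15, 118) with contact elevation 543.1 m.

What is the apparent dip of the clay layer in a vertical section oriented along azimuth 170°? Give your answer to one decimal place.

6.0°

Let the plane be z = a·easting + b·northing + c.
BH-2−BH-1: −217a − 95b = 5.6;  BH-3−BH-1: −157a + 22b = 12.7.
Solving gives a = −0.06754, b = 0.09532.
Unit vector along 170° is (sin 170°, cos 170°) = (0.1736, -0.9848).
Slope in that direction = a·(0.1736) + b·(-0.9848) = −0.10560.
Apparent dip = arctan|0.10560| = 6.0° (true dip is 6.7°, so apparent ≤ true as expected).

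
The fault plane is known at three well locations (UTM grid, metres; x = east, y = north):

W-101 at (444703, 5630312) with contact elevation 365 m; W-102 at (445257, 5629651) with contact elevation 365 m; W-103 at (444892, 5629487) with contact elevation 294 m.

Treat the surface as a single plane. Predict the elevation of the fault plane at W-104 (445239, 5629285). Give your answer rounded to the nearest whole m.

319 m

Two edge vectors: W-101→W-102 = (554, -661, 0), W-101→W-103 = (189, -825, -71).
Normal n = (W-101→W-102) × (W-101→W-103) = (46931, 39334, -332121).
So ∂z/∂x = −n_x/n_z = 0.14130693 and ∂z/∂y = −n_y/n_z = 0.11843274.
Intercept c from W-101: 365 − 62839.62 − 666813.28 = −729287.89.
At (445239, 5629285): z = 62915.4 + 666691.6 − 729287.89 = 319.1 m.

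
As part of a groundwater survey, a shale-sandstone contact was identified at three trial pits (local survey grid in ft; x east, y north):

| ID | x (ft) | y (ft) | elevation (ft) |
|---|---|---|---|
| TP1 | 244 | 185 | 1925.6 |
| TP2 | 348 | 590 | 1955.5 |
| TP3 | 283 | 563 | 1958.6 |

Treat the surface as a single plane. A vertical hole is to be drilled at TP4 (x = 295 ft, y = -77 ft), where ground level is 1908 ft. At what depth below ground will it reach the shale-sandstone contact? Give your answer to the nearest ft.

Let the plane be z = a·x + b·y + c.
TP2−TP1: 104a + 405b = 29.9;  TP3−TP1: 39a + 378b = 33.
Solving gives a = −0.08772, b = 0.09635.
Then c = 1925.6 − a·244 − b·185 = 1929.18.
At (295, -77): z_contact = −25.9 − 7.4 + 1929.18 = 1895.9 ft.
Depth below ground = 1908 − 1895.9 = 12 ft.

12 ft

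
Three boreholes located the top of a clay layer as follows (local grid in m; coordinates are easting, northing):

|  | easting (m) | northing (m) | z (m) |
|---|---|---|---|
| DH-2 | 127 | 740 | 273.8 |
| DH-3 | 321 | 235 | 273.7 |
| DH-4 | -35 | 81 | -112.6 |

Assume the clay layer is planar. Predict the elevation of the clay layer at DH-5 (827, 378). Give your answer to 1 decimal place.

795.6 m

Let the plane be z = a·easting + b·northing + c.
DH-3−DH-2: 194a − 505b = −0.1;  DH-4−DH-2: −162a − 659b = −386.4.
Solving gives a = 0.93041, b = 0.35762.
Then c = 273.8 − a·127 − b·740 = −109.00.
At (827, 378): z = 769.4 + 135.2 − 109.00 = 795.6 m.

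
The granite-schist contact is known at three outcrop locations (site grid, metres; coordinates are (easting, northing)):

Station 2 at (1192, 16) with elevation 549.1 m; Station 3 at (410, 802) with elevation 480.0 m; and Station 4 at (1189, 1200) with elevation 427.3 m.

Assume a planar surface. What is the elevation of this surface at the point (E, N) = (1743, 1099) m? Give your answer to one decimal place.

429.3 m

Let the plane be z = a·E + b·N + c.
Station 3−Station 2: −782a + 786b = −69.1;  Station 4−Station 2: −3a + 1184b = −121.8.
Solving gives a = −0.015073, b = −0.102910.
Then c = 549.1 − a·1192 − b·16 = 568.71.
At (1743, 1099): z = −26.3 − 113.1 + 568.71 = 429.3 m.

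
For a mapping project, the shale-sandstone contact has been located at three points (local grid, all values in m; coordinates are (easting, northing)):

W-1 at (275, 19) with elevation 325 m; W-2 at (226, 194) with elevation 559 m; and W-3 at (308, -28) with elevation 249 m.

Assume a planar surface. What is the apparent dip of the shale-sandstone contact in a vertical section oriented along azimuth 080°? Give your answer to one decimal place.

Let the plane be z = a·E + b·N + c.
W-2−W-1: −49a + 175b = 234;  W-3−W-1: 33a − 47b = −76.
Solving gives a = −0.66302, b = 1.15150.
Unit vector along 080° is (sin 80°, cos 80°) = (0.9848, 0.1736).
Slope in that direction = a·(0.9848) + b·(0.1736) = −0.45299.
Apparent dip = arctan|0.45299| = 24.4° (true dip is 53.0°, so apparent ≤ true as expected).

24.4°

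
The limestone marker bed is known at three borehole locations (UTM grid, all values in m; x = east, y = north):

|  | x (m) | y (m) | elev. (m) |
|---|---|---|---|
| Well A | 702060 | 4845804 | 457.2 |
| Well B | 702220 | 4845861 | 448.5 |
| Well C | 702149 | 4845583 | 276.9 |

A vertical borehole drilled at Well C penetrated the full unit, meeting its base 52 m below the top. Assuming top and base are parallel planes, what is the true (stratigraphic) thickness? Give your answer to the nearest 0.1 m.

41.5 m

Two edge vectors: Well A→Well B = (160, 57, -8.7), Well A→Well C = (89, -221, -180.3).
Normal n = (Well A→Well B) × (Well A→Well C) = (-12199.8, 28073.7, -40433).
So ∂z/∂x = −n_x/n_z = −0.30173 and ∂z/∂y = −n_y/n_z = 0.69433.
|∇z| = √(a²+b²) = 0.75705, so dip δ = arctan(0.75705) = 37.13°.
True thickness = vertical thickness × cos δ = 52 × cos 37.13° = 41.5 m.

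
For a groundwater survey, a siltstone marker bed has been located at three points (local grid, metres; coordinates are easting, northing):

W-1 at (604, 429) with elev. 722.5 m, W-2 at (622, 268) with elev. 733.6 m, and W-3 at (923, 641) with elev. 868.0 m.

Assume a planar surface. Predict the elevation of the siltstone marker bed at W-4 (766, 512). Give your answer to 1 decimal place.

Two edge vectors: W-1→W-2 = (18, -161, 11.1), W-1→W-3 = (319, 212, 145.5).
Normal n = (W-1→W-2) × (W-1→W-3) = (-25778.7, 921.9, 55175).
So ∂z/∂easting = −n_x/n_z = 0.46722 and ∂z/∂northing = −n_y/n_z = −0.01671.
Intercept c from W-1: 722.5 − 282.20 + 7.17 = 447.47.
At (766, 512): z = 357.9 − 8.6 + 447.47 = 796.8 m.

796.8 m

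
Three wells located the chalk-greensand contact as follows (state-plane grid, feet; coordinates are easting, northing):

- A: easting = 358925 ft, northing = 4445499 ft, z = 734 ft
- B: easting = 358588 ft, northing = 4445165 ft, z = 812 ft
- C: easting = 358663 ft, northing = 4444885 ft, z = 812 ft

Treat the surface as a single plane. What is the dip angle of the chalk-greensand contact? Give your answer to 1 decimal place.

10.7°

Let the plane be z = a·easting + b·northing + c.
B−A: −337a − 334b = 78;  C−A: −262a − 614b = 78.
Solving gives a = −0.18290, b = −0.04899.
Gradient magnitude |∇z| = √(a² + b²) = √(0.03345 + 0.00240) = 0.18935.
True dip = arctan(0.18935) = 10.7°, dipping toward ENE (azimuth ≈ 075°).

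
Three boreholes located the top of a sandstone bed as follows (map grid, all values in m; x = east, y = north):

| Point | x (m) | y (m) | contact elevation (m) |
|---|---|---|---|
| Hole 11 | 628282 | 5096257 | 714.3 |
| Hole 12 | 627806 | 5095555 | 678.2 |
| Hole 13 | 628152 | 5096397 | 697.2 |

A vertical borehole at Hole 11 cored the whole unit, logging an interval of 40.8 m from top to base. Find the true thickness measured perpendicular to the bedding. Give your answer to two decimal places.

Two edge vectors: Hole 11→Hole 12 = (-476, -702, -36.1), Hole 11→Hole 13 = (-130, 140, -17.1).
Normal n = (Hole 11→Hole 12) × (Hole 11→Hole 13) = (17058.2, -3446.6, -157900).
So ∂z/∂x = −n_x/n_z = 0.10803 and ∂z/∂y = −n_y/n_z = −0.02183.
|∇z| = √(a²+b²) = 0.11021, so dip δ = arctan(0.11021) = 6.29°.
True thickness = vertical thickness × cos δ = 40.8 × cos 6.29° = 40.55 m.

40.55 m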